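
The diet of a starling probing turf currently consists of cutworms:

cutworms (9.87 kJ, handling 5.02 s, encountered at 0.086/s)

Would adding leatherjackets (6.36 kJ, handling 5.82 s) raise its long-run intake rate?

Yes

On cutworms alone, R = ΣλE/(1+Σλh) = 0.8488/1.432 = 0.5929 kJ/s.
Profitability of leatherjackets: 6.36/5.82 = 1.093 kJ/s.
Since 1.093 > R, including leatherjackets increases the long-run rate.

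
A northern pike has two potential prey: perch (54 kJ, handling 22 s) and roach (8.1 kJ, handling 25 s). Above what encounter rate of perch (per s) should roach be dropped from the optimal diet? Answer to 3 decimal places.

The zero-one rule: include roach iff E₂/h₂ > λE₁/(1+λh₁). Equality gives the switch point.
λE₁h₂ = E₂ + λE₂h₁ ⇒ λ = E₂/(E₁h₂ − E₂h₁) = 8.1/(1350 − 178.2) = 0.006912 per s.

0.007 per s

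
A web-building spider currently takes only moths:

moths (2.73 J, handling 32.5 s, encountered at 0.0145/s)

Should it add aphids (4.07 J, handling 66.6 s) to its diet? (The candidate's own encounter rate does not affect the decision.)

Intake rate on the current diet: R = (0.0145×2.73) / (1 + 0.0145×32.5) = 0.03959/1.471 = 0.02691 J/s.
Profitability of aphids: 4.07/66.6 = 0.06111 J/s.
0.06111 > 0.02691, so adding aphids raises the average — include it.

Yes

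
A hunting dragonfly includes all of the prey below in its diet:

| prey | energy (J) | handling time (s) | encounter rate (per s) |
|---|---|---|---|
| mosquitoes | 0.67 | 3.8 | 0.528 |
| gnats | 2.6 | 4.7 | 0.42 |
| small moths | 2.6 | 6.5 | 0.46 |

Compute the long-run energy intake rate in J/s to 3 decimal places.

0.331 J/s

R = (0.528×0.67 + 0.42×2.6 + 0.46×2.6) / (1 + 0.528×3.8 + 0.42×4.7 + 0.46×6.5) = 2.642/7.97 = 0.3314 J/s.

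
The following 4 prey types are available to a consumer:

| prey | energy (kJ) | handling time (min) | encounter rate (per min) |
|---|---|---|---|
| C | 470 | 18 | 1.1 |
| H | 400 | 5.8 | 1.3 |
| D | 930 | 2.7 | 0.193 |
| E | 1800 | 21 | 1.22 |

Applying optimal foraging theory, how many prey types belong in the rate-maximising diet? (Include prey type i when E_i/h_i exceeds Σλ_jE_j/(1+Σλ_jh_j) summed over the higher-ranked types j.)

1

Profitabilities (E/h, kJ/min): D 344, E 85.7, H 69, C 26.1. Add prey in this order while the next type's profitability exceeds the intake rate on those already taken.
Rate on top 1: 118. E: 85.7 < 118 → exclude; stop.
Optimal diet: D — 1 of 4 types.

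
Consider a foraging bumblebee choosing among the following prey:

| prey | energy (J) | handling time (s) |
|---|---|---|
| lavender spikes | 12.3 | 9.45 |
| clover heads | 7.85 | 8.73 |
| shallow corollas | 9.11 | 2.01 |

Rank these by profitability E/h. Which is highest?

Profitability E/h (J/s): lavender spikes = 12.3/9.45 = 1.3, clover heads = 7.85/8.73 = 0.899, shallow corollas = 9.11/2.01 = 4.53.
Ranked: shallow corollas > lavender spikes > clover heads.

shallow corollas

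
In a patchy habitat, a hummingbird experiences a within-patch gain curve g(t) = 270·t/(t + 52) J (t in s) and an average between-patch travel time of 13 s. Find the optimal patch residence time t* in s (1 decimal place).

Optimal t* satisfies g'(t*) = g(t*)/(T + t*).
g'(t) = 270·52/(t + 52)². Setting 270·52/(t+52)² = 270t/[(t+52)(13+t)] gives 52(13+t) = t(t+52), so t² = 52×13 = 676.
t* = √676 = 26 s.

26.0 s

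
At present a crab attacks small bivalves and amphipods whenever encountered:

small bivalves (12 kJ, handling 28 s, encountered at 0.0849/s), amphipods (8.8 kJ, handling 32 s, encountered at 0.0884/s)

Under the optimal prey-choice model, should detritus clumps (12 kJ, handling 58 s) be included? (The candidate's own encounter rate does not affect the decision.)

Current rate: (0.0849×12 + 0.0884×8.8)/(1 + 0.0849×28 + 0.0884×32) = 0.2895 kJ/s.
detritus clumps: E/h = 12/58 = 0.2069 kJ/s.
0.2069 < 0.2895, so adding detritus clumps would lower the average — exclude it.

No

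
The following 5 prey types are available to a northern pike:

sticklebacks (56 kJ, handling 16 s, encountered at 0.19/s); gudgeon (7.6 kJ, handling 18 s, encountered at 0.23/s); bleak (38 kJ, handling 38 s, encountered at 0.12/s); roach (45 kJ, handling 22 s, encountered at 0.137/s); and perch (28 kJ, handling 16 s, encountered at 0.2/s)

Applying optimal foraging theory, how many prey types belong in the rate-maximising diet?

Rank by E/h (kJ/s): sticklebacks 3.5, roach 2.05, perch 1.75, bleak 1, gudgeon 0.422. Include each in turn until the next type's E/h falls below the running intake rate.
Rate on top 1: 2.634. roach: 2.05 < 2.634 → exclude; stop.
Optimal diet: sticklebacks — 1 of 5 types.

1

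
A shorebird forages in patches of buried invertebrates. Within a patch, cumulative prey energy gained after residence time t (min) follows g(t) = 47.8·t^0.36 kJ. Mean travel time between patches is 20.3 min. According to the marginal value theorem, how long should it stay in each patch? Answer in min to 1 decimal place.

By the marginal value theorem, leave when the instantaneous gain rate g'(t) equals the habitat-wide average g(t)/(T + t).
g'(t) = 0.36·47.8·t^-0.64. Setting 0.36·47.8·t^-0.64 = 47.8·t^0.36/(20.3+t) gives 0.36(20.3+t) = t, so 0.64·t = 0.36×20.3.
t* = 0.36×20.3/0.64 = 11.42 min.

11.4 min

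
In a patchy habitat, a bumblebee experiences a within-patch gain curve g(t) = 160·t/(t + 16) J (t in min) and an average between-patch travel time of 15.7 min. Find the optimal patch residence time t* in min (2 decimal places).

Optimal t* satisfies g'(t*) = g(t*)/(T + t*).
g'(t) = 160·16/(t + 16)². Setting 160·16/(t+16)² = 160t/[(t+16)(15.7+t)] gives 16(15.7+t) = t(t+16), so t² = 16×15.7 = 251.2.
t* = √251.2 = 15.85 min.

15.85 min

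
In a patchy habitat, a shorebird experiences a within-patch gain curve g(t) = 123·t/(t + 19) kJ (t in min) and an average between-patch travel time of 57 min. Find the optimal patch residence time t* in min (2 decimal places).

By the marginal value theorem, leave when the instantaneous gain rate g'(t) equals the habitat-wide average g(t)/(T + t).
g'(t) = 123·19/(t + 19)². Setting 123·19/(t+19)² = 123t/[(t+19)(57+t)] gives 19(57+t) = t(t+19), so t² = 19×57 = 1083.
t* = √1083 = 32.91 min.

32.91 min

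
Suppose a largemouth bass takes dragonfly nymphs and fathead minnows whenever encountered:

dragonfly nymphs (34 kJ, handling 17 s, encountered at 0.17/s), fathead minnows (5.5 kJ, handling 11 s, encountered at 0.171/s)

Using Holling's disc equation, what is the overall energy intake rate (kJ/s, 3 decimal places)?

1.165 kJ/s

Energy encountered per unit search time: 0.17×34 + 0.171×5.5 = 6.721 kJ/s.
Handling time per unit search time: 0.17×17 + 0.171×11 = 4.771.
Rate = 6.721/(1 + 4.771) = 1.165 kJ/s.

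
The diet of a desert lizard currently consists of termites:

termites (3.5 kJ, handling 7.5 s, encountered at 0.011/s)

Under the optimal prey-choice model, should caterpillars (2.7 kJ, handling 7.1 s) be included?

Yes

Intake rate on the current diet: R = (0.011×3.5) / (1 + 0.011×7.5) = 0.0385/1.083 = 0.03557 kJ/s.
caterpillars: E/h = 2.7/7.1 = 0.3803 kJ/s.
0.3803 > 0.03557, so adding caterpillars raises the average — include it.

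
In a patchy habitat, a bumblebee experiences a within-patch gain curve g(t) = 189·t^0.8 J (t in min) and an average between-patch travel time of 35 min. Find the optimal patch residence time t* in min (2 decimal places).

By the marginal value theorem, leave when the instantaneous gain rate g'(t) equals the habitat-wide average g(t)/(T + t).
g'(t) = 0.8·189·t^-0.2. Setting 0.8·189·t^-0.2 = 189·t^0.8/(35+t) gives 0.8(35+t) = t, so 0.20·t = 0.8×35.
t* = 0.8×35/0.20 = 140 min.

140.00 min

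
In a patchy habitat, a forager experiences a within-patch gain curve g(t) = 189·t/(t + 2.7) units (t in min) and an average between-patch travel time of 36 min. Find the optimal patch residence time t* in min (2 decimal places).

Optimal t* satisfies g'(t*) = g(t*)/(T + t*).
g'(t) = 189·2.7/(t + 2.7)². Setting 189·2.7/(t+2.7)² = 189t/[(t+2.7)(36+t)] gives 2.7(36+t) = t(t+2.7), so t² = 2.7×36 = 97.2.
t* = √97.2 = 9.859 min.

9.86 min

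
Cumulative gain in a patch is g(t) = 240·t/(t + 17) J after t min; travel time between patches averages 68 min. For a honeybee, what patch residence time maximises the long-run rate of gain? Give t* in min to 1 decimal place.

34.0 min

Optimal t* satisfies g'(t*) = g(t*)/(T + t*).
g'(t) = 240·17/(t + 17)². Setting 240·17/(t+17)² = 240t/[(t+17)(68+t)] gives 17(68+t) = t(t+17), so t² = 17×68 = 1156.
t* = √1156 = 34 min.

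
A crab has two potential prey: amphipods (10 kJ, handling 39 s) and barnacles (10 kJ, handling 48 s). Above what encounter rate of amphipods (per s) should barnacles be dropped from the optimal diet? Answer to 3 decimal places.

0.111 per s

The zero-one rule: include barnacles iff E₂/h₂ > λE₁/(1+λh₁). Equality gives the switch point.
λE₁h₂ = E₂ + λE₂h₁ ⇒ λ = E₂/(E₁h₂ − E₂h₁) = 10/(480 − 390) = 0.1111 per s.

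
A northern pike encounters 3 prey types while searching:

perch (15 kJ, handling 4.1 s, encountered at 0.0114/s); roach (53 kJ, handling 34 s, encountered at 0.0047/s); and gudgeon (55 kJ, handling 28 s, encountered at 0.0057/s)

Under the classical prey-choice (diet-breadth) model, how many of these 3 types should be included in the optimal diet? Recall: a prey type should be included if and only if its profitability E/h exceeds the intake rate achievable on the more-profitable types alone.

Profitabilities (E/h, kJ/s): perch 3.66, gudgeon 1.96, roach 1.56. Add prey in this order while the next type's profitability exceeds the intake rate on those already taken.
Rate on top 1: 0.1634. gudgeon: 1.96 > 0.1634 → include.
Rate on top 2: 0.4016. roach: 1.56 > 0.4016 → include.
Optimal diet: perch, gudgeon, roach — 3 of 3 types.

3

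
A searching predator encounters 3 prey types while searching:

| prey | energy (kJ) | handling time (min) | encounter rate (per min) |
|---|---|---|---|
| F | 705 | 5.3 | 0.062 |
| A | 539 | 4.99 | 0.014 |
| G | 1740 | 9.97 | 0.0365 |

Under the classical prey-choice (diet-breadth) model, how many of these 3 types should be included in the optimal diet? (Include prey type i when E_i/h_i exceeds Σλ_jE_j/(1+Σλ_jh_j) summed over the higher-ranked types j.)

Profitabilities (E/h, kJ/min): G 175, F 133, A 108. Add prey in this order while the next type's profitability exceeds the intake rate on those already taken.
Rate on top 1: 46.56. F: 133 > 46.56 → include.
Rate on top 2: 63.35. A: 108 > 63.35 → include.
Optimal diet: G, F, A — 3 of 3 types.

3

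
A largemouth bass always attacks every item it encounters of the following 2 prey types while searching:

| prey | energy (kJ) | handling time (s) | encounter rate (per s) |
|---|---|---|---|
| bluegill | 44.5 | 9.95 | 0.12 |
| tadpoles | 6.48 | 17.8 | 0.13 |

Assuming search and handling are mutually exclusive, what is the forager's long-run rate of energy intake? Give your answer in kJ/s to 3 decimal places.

1.371 kJ/s

R = Σλ_iE_i / (1 + Σλ_ih_i)
Numerator: 0.12×44.5 + 0.13×6.48 = 6.182
Denominator: 1 + 0.12×9.95 + 0.13×17.8 = 4.508
R = 6.182/4.508 = 1.371 kJ/s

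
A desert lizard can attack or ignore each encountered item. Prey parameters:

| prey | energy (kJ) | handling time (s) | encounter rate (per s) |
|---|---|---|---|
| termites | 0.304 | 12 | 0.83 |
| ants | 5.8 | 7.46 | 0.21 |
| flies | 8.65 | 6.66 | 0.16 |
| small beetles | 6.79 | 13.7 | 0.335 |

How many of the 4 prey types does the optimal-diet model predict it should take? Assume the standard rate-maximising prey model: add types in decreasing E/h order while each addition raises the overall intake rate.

2

Rank by E/h (kJ/s): flies 1.3, ants 0.777, small beetles 0.496, termites 0.0253. Include each in turn until the next type's E/h falls below the running intake rate.
Rate on top 1: 0.67. ants: 0.777 > 0.67 → include.
Rate on top 2: 0.7164. small beetles: 0.496 < 0.7164 → exclude; stop.
Optimal diet: flies, ants — 2 of 4 types.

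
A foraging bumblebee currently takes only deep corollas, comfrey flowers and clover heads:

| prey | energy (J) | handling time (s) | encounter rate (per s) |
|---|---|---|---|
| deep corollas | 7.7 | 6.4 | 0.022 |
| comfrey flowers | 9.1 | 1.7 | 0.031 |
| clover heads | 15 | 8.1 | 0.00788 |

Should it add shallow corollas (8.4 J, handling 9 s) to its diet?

Yes

Current rate: (0.022×7.7 + 0.031×9.1 + 0.00788×15)/(1 + 0.022×6.4 + 0.031×1.7 + 0.00788×8.1) = 0.4531 J/s.
shallow corollas: E/h = 8.4/9 = 0.9333 J/s.
0.9333 > 0.4531, so adding shallow corollas raises the average — include it.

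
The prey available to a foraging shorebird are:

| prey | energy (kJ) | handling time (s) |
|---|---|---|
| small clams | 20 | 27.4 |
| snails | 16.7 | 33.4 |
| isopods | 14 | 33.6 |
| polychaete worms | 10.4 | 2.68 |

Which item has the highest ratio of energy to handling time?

In descending order of E/h:
polychaete worms: 10.4/2.68 = 3.88 kJ/s
small clams: 20/27.4 = 0.73 kJ/s
snails: 16.7/33.4 = 0.5 kJ/s
isopods: 14/33.6 = 0.417 kJ/s

polychaete worms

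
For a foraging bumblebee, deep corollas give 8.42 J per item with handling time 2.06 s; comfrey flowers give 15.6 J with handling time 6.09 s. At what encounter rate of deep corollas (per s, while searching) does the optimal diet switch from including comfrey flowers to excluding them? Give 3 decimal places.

0.815 per s

At the threshold, the rate on deep corollas alone equals the profitability of comfrey flowers: λ·8.42/(1 + λ·2.06) = 15.6/6.09 = 2.562.
Rearranging, λ(8.42 − 2.562×2.06) = 2.562, so λ = 2.562/3.143 = 0.815 per s.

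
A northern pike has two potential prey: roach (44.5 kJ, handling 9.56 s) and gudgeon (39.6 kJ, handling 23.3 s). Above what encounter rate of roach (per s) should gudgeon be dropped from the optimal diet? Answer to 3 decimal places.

The zero-one rule: include gudgeon iff E₂/h₂ > λE₁/(1+λh₁). Equality gives the switch point.
λE₁h₂ = E₂ + λE₂h₁ ⇒ λ = E₂/(E₁h₂ − E₂h₁) = 39.6/(1037 − 378.6) = 0.06016 per s.

0.060 per s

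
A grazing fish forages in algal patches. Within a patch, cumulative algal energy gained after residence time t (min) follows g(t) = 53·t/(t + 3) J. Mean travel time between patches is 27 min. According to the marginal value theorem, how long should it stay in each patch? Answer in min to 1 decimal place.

Maximise g(t)/(T+t): set derivative to zero → g'(t)(T+t) = g(t).
g'(t) = 53·3/(t + 3)². Setting 53·3/(t+3)² = 53t/[(t+3)(27+t)] gives 3(27+t) = t(t+3), so t² = 3×27 = 81.
t* = √81 = 9 min.

9.0 min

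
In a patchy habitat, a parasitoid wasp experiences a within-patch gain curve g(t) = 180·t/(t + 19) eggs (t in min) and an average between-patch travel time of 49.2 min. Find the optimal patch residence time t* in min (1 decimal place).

30.6 min

By the marginal value theorem, leave when the instantaneous gain rate g'(t) equals the habitat-wide average g(t)/(T + t).
g'(t) = 180·19/(t + 19)². Setting 180·19/(t+19)² = 180t/[(t+19)(49.2+t)] gives 19(49.2+t) = t(t+19), so t² = 19×49.2 = 934.8.
t* = √934.8 = 30.57 min.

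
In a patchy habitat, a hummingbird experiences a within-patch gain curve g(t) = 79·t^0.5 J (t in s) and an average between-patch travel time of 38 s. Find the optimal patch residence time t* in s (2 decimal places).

38.00 s

By the marginal value theorem, leave when the instantaneous gain rate g'(t) equals the habitat-wide average g(t)/(T + t).
g'(t) = 0.5·79·t^-0.5. Setting 0.5·79·t^-0.5 = 79·t^0.5/(38+t) gives 0.5(38+t) = t, so 0.50·t = 0.5×38.
t* = 0.5×38/0.50 = 38 s.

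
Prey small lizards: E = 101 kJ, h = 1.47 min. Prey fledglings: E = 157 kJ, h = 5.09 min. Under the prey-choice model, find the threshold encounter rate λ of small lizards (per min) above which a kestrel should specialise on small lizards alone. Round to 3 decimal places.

Drop fledglings once their profitability E₂/h₂ falls below the rate achievable on small lizards alone: E₂/h₂ = λE₁/(1 + λh₁).
Solve for λ: λE₁h₂ = E₂(1 + λh₁) → λ(E₁h₂ − E₂h₁) = E₂ → λ = E₂/(E₁h₂ − E₂h₁).
λ = 157/(101×5.09 − 157×1.47) = 157/283.3 = 0.5542 per min.

0.554 per min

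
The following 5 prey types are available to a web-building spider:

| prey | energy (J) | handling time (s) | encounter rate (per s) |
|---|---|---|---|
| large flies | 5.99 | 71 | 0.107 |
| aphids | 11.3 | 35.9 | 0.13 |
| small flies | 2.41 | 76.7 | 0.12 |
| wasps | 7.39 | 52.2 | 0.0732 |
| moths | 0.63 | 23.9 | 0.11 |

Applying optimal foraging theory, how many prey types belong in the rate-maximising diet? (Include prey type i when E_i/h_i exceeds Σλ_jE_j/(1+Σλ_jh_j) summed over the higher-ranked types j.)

Profitabilities (E/h, J/s): aphids 0.315, wasps 0.142, large flies 0.0844, small flies 0.0314, moths 0.0264. Add prey in this order while the next type's profitability exceeds the intake rate on those already taken.
Rate on top 1: 0.2592. wasps: 0.142 < 0.2592 → exclude; stop.
Optimal diet: aphids — 1 of 5 types.

1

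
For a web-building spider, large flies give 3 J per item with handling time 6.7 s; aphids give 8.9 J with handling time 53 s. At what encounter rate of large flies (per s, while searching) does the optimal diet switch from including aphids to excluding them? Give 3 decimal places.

The zero-one rule: include aphids iff E₂/h₂ > λE₁/(1+λh₁). Equality gives the switch point.
λE₁h₂ = E₂ + λE₂h₁ ⇒ λ = E₂/(E₁h₂ − E₂h₁) = 8.9/(159 − 59.63) = 0.08956 per s.

0.090 per s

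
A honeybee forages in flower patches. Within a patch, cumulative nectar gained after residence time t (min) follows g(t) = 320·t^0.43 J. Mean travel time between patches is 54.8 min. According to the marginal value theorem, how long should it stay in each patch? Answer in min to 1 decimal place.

Optimal t* satisfies g'(t*) = g(t*)/(T + t*).
g'(t) = 0.43·320·t^-0.57. Setting 0.43·320·t^-0.57 = 320·t^0.43/(54.8+t) gives 0.43(54.8+t) = t, so 0.57·t = 0.43×54.8.
t* = 0.43×54.8/0.57 = 41.34 min.

41.3 min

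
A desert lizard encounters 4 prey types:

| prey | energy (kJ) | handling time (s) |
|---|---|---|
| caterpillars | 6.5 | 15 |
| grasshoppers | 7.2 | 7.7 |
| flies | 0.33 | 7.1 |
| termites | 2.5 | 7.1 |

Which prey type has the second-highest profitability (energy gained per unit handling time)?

Profitability E/h (kJ/s): caterpillars = 6.5/15 = 0.433, grasshoppers = 7.2/7.7 = 0.935, flies = 0.33/7.1 = 0.0465, termites = 2.5/7.1 = 0.352.
Ranked: grasshoppers > caterpillars > termites > flies.

caterpillars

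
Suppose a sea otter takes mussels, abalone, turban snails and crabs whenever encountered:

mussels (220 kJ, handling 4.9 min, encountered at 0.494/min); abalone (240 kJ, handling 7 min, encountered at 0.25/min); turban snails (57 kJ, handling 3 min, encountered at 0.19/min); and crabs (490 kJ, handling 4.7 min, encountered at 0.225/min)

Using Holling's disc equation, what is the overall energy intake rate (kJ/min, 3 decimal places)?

Energy encountered per unit search time: 0.494×220 + 0.25×240 + 0.19×57 + 0.225×490 = 289.8 kJ/min.
Handling time per unit search time: 0.494×4.9 + 0.25×7 + 0.19×3 + 0.225×4.7 = 5.798.
Rate = 289.8/(1 + 5.798) = 42.62 kJ/min.

42.624 kJ/min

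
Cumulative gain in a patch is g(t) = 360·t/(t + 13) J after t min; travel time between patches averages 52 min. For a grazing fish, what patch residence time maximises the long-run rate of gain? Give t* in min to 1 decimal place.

26.0 min

By the marginal value theorem, leave when the instantaneous gain rate g'(t) equals the habitat-wide average g(t)/(T + t).
g'(t) = 360·13/(t + 13)². Setting 360·13/(t+13)² = 360t/[(t+13)(52+t)] gives 13(52+t) = t(t+13), so t² = 13×52 = 676.
t* = √676 = 26 min.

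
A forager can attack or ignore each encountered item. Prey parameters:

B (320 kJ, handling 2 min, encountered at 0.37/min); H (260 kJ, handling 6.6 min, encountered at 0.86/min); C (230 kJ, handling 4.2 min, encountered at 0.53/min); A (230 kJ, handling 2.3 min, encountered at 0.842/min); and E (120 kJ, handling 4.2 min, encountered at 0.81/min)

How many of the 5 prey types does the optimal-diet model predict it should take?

2

Rank by E/h (kJ/min): B 160, A 100, C 54.8, H 39.4, E 28.6. Include each in turn until the next type's E/h falls below the running intake rate.
Rate on top 1: 68.05. A: 100 > 68.05 → include.
Rate on top 2: 84.88. C: 54.8 < 84.88 → exclude; stop.
Optimal diet: B, A — 2 of 5 types.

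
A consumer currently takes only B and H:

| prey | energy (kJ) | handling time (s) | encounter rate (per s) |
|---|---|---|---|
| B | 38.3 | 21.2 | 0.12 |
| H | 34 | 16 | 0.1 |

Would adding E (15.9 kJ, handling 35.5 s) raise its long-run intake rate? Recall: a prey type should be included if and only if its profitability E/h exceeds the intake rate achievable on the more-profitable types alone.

On B and H alone, R = ΣλE/(1+Σλh) = 7.996/5.144 = 1.554 kJ/s.
E: E/h = 15.9/35.5 = 0.4479 kJ/s.
Since 0.4479 < R, time spent handling E is better spent searching.

No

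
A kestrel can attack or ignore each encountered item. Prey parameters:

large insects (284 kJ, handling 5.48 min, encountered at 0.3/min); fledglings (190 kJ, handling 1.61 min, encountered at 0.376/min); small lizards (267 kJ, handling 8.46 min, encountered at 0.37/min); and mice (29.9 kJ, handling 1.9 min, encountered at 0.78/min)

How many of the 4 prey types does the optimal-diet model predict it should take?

Profitabilities (E/h, kJ/min): fledglings 118, large insects 51.8, small lizards 31.6, mice 15.7. Add prey in this order while the next type's profitability exceeds the intake rate on those already taken.
Rate on top 1: 44.5. large insects: 51.8 > 44.5 → include.
Rate on top 2: 48.21. small lizards: 31.6 < 48.21 → exclude; stop.
Optimal diet: fledglings, large insects — 2 of 4 types.

2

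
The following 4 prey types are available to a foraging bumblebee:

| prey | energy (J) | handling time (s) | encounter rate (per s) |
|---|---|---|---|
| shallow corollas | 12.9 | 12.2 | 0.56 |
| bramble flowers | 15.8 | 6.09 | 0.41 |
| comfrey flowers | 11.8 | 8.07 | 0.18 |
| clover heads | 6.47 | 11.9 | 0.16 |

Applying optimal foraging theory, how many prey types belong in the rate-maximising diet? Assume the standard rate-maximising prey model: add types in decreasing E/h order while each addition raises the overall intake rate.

Rank by E/h (J/s): bramble flowers 2.59, comfrey flowers 1.46, shallow corollas 1.06, clover heads 0.544. Include each in turn until the next type's E/h falls below the running intake rate.
Rate on top 1: 1.852. comfrey flowers: 1.46 < 1.852 → exclude; stop.
Optimal diet: bramble flowers — 1 of 4 types.

1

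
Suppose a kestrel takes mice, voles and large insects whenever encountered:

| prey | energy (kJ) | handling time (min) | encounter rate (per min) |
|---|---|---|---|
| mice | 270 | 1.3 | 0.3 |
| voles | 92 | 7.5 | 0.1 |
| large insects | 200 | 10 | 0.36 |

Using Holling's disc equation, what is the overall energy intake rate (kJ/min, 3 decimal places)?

28.258 kJ/min

Energy encountered per unit search time: 0.3×270 + 0.1×92 + 0.36×200 = 162.2 kJ/min.
Handling time per unit search time: 0.3×1.3 + 0.1×7.5 + 0.36×10 = 4.74.
Rate = 162.2/(1 + 4.74) = 28.26 kJ/min.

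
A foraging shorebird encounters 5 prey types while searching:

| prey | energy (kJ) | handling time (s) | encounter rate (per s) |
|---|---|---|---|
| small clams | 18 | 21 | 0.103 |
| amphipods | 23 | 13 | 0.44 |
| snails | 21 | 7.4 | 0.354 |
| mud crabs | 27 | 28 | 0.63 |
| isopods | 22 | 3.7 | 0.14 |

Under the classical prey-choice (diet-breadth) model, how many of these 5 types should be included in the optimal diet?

Profitabilities (E/h, kJ/s): isopods 5.95, snails 2.84, amphipods 1.77, mud crabs 0.964, small clams 0.857. Add prey in this order while the next type's profitability exceeds the intake rate on those already taken.
Rate on top 1: 2.029. snails: 2.84 > 2.029 → include.
Rate on top 2: 2.541. amphipods: 1.77 < 2.541 → exclude; stop.
Optimal diet: isopods, snails — 2 of 5 types.

2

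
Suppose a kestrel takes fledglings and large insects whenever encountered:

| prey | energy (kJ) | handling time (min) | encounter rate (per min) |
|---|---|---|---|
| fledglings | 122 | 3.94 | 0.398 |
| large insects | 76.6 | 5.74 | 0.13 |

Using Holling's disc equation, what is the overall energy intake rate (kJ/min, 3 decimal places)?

R = (0.398×122 + 0.13×76.6) / (1 + 0.398×3.94 + 0.13×5.74) = 58.51/3.314 = 17.65 kJ/min.

17.655 kJ/min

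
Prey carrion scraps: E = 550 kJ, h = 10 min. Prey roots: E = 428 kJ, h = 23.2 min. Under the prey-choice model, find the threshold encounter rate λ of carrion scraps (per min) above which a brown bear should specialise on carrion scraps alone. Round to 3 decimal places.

At the threshold, the rate on carrion scraps alone equals the profitability of roots: λ·550/(1 + λ·10) = 428/23.2 = 18.45.
Rearranging, λ(550 − 18.45×10) = 18.45, so λ = 18.45/365.5 = 0.05047 per min.

0.050 per min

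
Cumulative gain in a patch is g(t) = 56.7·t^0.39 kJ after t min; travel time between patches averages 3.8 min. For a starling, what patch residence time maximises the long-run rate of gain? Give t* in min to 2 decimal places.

Maximise g(t)/(T+t): set derivative to zero → g'(t)(T+t) = g(t).
g'(t) = 0.39·56.7·t^-0.61. Setting 0.39·56.7·t^-0.61 = 56.7·t^0.39/(3.8+t) gives 0.39(3.8+t) = t, so 0.61·t = 0.39×3.8.
t* = 0.39×3.8/0.61 = 2.43 min.

2.43 min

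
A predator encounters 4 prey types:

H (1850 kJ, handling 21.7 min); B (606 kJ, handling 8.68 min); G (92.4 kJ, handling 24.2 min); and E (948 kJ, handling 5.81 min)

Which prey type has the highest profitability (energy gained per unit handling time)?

E

In descending order of E/h:
E: 948/5.81 = 163 kJ/min
H: 1850/21.7 = 85.3 kJ/min
B: 606/8.68 = 69.8 kJ/min
G: 92.4/24.2 = 3.82 kJ/min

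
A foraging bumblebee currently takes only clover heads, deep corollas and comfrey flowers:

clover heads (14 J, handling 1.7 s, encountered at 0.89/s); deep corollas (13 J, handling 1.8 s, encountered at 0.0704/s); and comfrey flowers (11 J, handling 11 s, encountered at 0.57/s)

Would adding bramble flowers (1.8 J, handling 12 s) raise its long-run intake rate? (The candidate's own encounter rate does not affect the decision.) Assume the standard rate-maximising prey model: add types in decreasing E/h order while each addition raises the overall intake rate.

Intake rate on the current diet: R = (0.89×14 + 0.0704×13 + 0.57×11) / (1 + 0.89×1.7 + 0.0704×1.8 + 0.57×11) = 19.65/8.91 = 2.205 J/s.
bramble flowers: E/h = 1.8/12 = 0.15 J/s.
Since 0.15 < R, time spent handling bramble flowers is better spent searching.

No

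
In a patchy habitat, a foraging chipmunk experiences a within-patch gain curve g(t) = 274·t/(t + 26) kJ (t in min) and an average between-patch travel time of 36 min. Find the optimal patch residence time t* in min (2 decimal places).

Maximise g(t)/(T+t): set derivative to zero → g'(t)(T+t) = g(t).
g'(t) = 274·26/(t + 26)². Setting 274·26/(t+26)² = 274t/[(t+26)(36+t)] gives 26(36+t) = t(t+26), so t² = 26×36 = 936.
t* = √936 = 30.59 min.

30.59 min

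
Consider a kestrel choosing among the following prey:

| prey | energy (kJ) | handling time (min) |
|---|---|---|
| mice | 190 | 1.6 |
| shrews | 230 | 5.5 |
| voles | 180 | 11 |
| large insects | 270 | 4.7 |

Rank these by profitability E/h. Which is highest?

Profitability E/h (kJ/min): mice = 190/1.6 = 119, shrews = 230/5.5 = 41.8, voles = 180/11 = 16.4, large insects = 270/4.7 = 57.4.
Ranked: mice > large insects > shrews > voles.

mice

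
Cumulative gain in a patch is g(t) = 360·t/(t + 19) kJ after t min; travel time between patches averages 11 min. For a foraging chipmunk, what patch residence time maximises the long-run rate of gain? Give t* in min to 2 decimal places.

14.46 min

By the marginal value theorem, leave when the instantaneous gain rate g'(t) equals the habitat-wide average g(t)/(T + t).
g'(t) = 360·19/(t + 19)². Setting 360·19/(t+19)² = 360t/[(t+19)(11+t)] gives 19(11+t) = t(t+19), so t² = 19×11 = 209.
t* = √209 = 14.46 min.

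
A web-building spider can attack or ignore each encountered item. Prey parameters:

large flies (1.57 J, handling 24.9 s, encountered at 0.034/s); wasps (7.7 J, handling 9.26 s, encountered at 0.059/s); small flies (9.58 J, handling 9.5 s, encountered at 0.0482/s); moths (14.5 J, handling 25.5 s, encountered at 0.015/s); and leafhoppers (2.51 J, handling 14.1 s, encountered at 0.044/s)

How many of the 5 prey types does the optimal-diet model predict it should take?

3

Rank by E/h (J/s): small flies 1.01, wasps 0.832, moths 0.569, leafhoppers 0.178, large flies 0.0631. Include each in turn until the next type's E/h falls below the running intake rate.
Rate on top 1: 0.3167. wasps: 0.832 > 0.3167 → include.
Rate on top 2: 0.4571. moths: 0.569 > 0.4571 → include.
Rate on top 3: 0.4749. leafhoppers: 0.178 < 0.4749 → exclude; stop.
Optimal diet: small flies, wasps, moths — 3 of 5 types.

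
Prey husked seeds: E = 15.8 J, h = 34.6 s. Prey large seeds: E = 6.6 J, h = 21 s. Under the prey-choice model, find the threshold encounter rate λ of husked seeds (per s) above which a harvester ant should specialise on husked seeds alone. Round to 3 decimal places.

0.064 per s

The zero-one rule: include large seeds iff E₂/h₂ > λE₁/(1+λh₁). Equality gives the switch point.
λE₁h₂ = E₂ + λE₂h₁ ⇒ λ = E₂/(E₁h₂ − E₂h₁) = 6.6/(331.8 − 228.4) = 0.06381 per s.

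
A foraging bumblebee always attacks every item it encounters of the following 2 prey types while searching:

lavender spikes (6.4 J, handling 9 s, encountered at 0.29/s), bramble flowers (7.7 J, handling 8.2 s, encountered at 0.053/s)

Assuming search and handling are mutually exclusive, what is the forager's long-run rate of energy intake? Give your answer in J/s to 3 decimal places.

Energy encountered per unit search time: 0.29×6.4 + 0.053×7.7 = 2.264 J/s.
Handling time per unit search time: 0.29×9 + 0.053×8.2 = 3.045.
Rate = 2.264/(1 + 3.045) = 0.5598 J/s.

0.560 J/s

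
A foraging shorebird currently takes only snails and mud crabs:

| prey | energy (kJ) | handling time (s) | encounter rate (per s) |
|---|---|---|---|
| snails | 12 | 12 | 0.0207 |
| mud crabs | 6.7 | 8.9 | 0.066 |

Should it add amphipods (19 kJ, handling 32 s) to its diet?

Yes

Current rate: (0.0207×12 + 0.066×6.7)/(1 + 0.0207×12 + 0.066×8.9) = 0.3762 kJ/s.
amphipods: E/h = 19/32 = 0.5938 kJ/s.
0.5938 > 0.3762, so adding amphipods raises the average — include it.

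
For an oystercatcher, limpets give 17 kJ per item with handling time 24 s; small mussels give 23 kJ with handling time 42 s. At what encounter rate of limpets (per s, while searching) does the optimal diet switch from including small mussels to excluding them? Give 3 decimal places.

Drop small mussels once their profitability E₂/h₂ falls below the rate achievable on limpets alone: E₂/h₂ = λE₁/(1 + λh₁).
Solve for λ: λE₁h₂ = E₂(1 + λh₁) → λ(E₁h₂ − E₂h₁) = E₂ → λ = E₂/(E₁h₂ − E₂h₁).
λ = 23/(17×42 − 23×24) = 23/162 = 0.142 per s.

0.142 per s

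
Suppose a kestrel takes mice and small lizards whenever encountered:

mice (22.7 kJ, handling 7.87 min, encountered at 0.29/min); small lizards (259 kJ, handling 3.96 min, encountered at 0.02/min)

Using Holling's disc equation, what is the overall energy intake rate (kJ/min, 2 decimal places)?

R = (0.29×22.7 + 0.02×259) / (1 + 0.29×7.87 + 0.02×3.96) = 11.76/3.361 = 3.499 kJ/min.

3.50 kJ/min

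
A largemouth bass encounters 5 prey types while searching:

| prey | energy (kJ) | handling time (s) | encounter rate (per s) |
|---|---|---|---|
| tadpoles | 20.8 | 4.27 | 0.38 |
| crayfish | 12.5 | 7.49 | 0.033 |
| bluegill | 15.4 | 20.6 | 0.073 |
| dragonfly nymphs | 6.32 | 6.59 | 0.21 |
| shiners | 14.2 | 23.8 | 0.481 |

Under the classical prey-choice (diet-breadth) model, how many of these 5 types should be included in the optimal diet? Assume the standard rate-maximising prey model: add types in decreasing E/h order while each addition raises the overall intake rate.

E/h in descending order: tadpoles 4.87, crayfish 1.67, dragonfly nymphs 0.959, bluegill 0.748, shiners 0.597 kJ/s. The optimal diet is the largest prefix of this list for which every included type satisfies E_i/h_i > R on the types above it.
Rate on top 1: 3.014. crayfish: 1.67 < 3.014 → exclude; stop.
Optimal diet: tadpoles — 1 of 5 types.

1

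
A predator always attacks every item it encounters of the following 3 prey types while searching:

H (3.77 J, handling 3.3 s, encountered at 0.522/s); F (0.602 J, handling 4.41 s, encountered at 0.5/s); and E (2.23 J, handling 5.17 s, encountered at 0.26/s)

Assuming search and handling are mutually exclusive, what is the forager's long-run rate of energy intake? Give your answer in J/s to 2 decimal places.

0.45 J/s

R = Σλ_iE_i / (1 + Σλ_ih_i)
Numerator: 0.522×3.77 + 0.5×0.602 + 0.26×2.23 = 2.849
Denominator: 1 + 0.522×3.3 + 0.5×4.41 + 0.26×5.17 = 6.272
R = 2.849/6.272 = 0.4542 J/s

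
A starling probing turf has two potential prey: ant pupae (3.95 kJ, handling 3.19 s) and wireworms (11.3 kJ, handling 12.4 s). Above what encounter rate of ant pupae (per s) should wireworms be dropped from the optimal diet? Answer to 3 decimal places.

0.874 per s

Drop wireworms once their profitability E₂/h₂ falls below the rate achievable on ant pupae alone: E₂/h₂ = λE₁/(1 + λh₁).
Solve for λ: λE₁h₂ = E₂(1 + λh₁) → λ(E₁h₂ − E₂h₁) = E₂ → λ = E₂/(E₁h₂ − E₂h₁).
λ = 11.3/(3.95×12.4 − 11.3×3.19) = 11.3/12.93 = 0.8737 per s.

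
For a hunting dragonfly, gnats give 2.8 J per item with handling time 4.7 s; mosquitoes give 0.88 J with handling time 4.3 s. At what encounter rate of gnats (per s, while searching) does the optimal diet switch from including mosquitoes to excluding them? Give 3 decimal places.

0.111 per s

The zero-one rule: include mosquitoes iff E₂/h₂ > λE₁/(1+λh₁). Equality gives the switch point.
λE₁h₂ = E₂ + λE₂h₁ ⇒ λ = E₂/(E₁h₂ − E₂h₁) = 0.88/(12.04 − 4.136) = 0.1113 per s.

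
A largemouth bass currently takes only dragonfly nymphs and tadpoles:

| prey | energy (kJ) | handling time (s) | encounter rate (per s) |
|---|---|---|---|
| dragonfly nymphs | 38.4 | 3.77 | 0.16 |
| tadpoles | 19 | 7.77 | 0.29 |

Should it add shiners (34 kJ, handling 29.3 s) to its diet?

Intake rate on the current diet: R = (0.16×38.4 + 0.29×19) / (1 + 0.16×3.77 + 0.29×7.77) = 11.65/3.857 = 3.022 kJ/s.
Profitability of shiners: 34/29.3 = 1.16 kJ/s.
Since 1.16 < R, time spent handling shiners is better spent searching.

No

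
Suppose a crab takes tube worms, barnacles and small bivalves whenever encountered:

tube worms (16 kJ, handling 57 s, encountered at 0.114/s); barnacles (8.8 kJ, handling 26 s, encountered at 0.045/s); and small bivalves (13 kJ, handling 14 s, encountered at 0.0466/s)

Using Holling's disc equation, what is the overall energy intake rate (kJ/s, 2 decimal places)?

0.30 kJ/s

Energy encountered per unit search time: 0.114×16 + 0.045×8.8 + 0.0466×13 = 2.826 kJ/s.
Handling time per unit search time: 0.114×57 + 0.045×26 + 0.0466×14 = 8.32.
Rate = 2.826/(1 + 8.32) = 0.3032 kJ/s.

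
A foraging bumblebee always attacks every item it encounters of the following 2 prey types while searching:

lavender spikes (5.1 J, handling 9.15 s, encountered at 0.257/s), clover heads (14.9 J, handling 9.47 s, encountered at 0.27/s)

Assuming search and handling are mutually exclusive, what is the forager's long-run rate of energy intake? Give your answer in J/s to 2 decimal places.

0.90 J/s

R = (0.257×5.1 + 0.27×14.9) / (1 + 0.257×9.15 + 0.27×9.47) = 5.334/5.908 = 0.9027 J/s.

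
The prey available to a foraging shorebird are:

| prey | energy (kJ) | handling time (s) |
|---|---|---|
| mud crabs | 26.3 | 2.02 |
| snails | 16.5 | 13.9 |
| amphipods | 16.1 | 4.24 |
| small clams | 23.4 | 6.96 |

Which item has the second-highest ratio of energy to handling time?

amphipods

Profitability E/h (kJ/s): mud crabs = 26.3/2.02 = 13, snails = 16.5/13.9 = 1.19, amphipods = 16.1/4.24 = 3.8, small clams = 23.4/6.96 = 3.36.
Ranked: mud crabs > amphipods > small clams > snails.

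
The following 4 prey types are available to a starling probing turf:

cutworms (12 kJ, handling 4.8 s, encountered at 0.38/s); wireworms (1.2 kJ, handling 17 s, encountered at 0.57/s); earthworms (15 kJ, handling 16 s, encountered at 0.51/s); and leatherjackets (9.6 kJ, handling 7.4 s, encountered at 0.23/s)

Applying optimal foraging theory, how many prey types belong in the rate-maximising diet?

1

Profitabilities (E/h, kJ/s): cutworms 2.5, leatherjackets 1.3, earthworms 0.938, wireworms 0.0706. Add prey in this order while the next type's profitability exceeds the intake rate on those already taken.
Rate on top 1: 1.615. leatherjackets: 1.3 < 1.615 → exclude; stop.
Optimal diet: cutworms — 1 of 4 types.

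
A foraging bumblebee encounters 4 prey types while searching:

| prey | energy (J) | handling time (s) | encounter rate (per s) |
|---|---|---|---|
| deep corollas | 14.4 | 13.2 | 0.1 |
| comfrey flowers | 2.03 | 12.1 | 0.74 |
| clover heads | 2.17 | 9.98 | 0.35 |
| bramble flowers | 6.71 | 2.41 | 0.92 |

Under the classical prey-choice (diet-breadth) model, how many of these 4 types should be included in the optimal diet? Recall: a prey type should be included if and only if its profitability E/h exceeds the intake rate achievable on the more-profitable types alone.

Rank by E/h (J/s): bramble flowers 2.78, deep corollas 1.09, clover heads 0.217, comfrey flowers 0.168. Include each in turn until the next type's E/h falls below the running intake rate.
Rate on top 1: 1.919. deep corollas: 1.09 < 1.919 → exclude; stop.
Optimal diet: bramble flowers — 1 of 4 types.

1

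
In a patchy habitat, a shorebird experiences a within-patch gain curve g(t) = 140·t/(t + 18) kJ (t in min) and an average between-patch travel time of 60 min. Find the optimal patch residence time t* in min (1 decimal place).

32.9 min

Maximise g(t)/(T+t): set derivative to zero → g'(t)(T+t) = g(t).
g'(t) = 140·18/(t + 18)². Setting 140·18/(t+18)² = 140t/[(t+18)(60+t)] gives 18(60+t) = t(t+18), so t² = 18×60 = 1080.
t* = √1080 = 32.86 min.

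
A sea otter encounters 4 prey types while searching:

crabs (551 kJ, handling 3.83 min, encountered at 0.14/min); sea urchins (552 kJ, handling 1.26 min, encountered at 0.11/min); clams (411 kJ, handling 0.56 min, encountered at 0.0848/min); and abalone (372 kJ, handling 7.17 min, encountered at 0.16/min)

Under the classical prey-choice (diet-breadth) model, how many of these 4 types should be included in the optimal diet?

Profitabilities (E/h, kJ/min): clams 734, sea urchins 438, crabs 144, abalone 51.9. Add prey in this order while the next type's profitability exceeds the intake rate on those already taken.
Rate on top 1: 33.27. sea urchins: 438 > 33.27 → include.
Rate on top 2: 80.58. crabs: 144 > 80.58 → include.
Rate on top 3: 100.3. abalone: 51.9 < 100.3 → exclude; stop.
Optimal diet: clams, sea urchins, crabs — 3 of 4 types.

3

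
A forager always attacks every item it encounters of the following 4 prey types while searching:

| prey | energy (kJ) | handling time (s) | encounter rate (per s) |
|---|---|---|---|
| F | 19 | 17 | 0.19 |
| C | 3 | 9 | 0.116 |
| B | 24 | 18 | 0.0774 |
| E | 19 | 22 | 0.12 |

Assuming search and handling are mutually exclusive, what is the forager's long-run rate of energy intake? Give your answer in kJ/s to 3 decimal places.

R = Σλ_iE_i / (1 + Σλ_ih_i)
Numerator: 0.19×19 + 0.116×3 + 0.0774×24 + 0.12×19 = 8.096
Denominator: 1 + 0.19×17 + 0.116×9 + 0.0774×18 + 0.12×22 = 9.307
R = 8.096/9.307 = 0.8698 kJ/s

0.870 kJ/s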